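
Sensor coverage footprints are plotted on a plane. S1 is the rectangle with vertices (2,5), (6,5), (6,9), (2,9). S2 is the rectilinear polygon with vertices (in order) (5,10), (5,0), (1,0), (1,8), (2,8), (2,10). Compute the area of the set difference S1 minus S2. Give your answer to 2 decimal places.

|S1| = 16, |S1∩S2| = 12.
|S1 ∖ S2| = |S1| − |S1∩S2| = 16 − 12 = 4.00.

4.00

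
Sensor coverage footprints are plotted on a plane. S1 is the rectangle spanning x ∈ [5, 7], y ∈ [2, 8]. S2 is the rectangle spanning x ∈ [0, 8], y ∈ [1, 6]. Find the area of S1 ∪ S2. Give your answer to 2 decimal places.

By inclusion–exclusion:
Individual areas: |S1| = 12, |S2| = 40.
|S1∩S2|: x∈[5,7], y∈[2,6] → 2·4 = 8.
|S1 ∪ S2| = 52 − 8 = 44.00.

44.00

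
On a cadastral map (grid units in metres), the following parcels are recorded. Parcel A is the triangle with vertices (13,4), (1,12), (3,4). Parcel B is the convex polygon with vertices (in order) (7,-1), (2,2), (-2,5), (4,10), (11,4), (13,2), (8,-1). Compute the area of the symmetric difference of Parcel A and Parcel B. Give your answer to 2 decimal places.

|Parcel A| = 40, |Parcel B| = 82, |Parcel A∩Parcel B| = 29.3448.
|Parcel A △ Parcel B| = |Parcel A| + |Parcel B| − 2·|Parcel A∩Parcel B| = 40 + 82 − 58.6897 = 63.31.

63.31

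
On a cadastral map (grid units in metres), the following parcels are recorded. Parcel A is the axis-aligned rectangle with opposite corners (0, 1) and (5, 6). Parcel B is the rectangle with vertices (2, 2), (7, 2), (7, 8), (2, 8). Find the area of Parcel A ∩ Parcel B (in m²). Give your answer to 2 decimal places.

12.00

|Parcel A∩Parcel B|: x∈[2,5], y∈[2,6] → 3·4 = 12.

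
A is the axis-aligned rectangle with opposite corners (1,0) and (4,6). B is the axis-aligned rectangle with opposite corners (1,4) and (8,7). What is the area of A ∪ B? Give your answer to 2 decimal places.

By inclusion–exclusion:
Individual areas: |A| = 18, |B| = 21.
|A∩B|: x∈[1,4], y∈[4,6] → 3·2 = 6.
|A ∪ B| = 39 − 6 = 33.00.

33.00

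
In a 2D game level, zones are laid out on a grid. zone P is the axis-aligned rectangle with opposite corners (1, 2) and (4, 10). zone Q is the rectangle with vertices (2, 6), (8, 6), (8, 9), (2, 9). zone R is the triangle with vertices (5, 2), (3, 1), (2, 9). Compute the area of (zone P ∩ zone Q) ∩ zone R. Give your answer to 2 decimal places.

The region (zone P ∩ zone Q) ∩ zone R is the polygon with vertices (2.375,6), (2,9), (3.286,6).
By the shoelace formula its area is 1.37.

1.37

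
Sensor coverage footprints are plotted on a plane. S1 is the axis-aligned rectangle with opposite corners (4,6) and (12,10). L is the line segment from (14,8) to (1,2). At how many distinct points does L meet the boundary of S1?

The segment meets the boundary at (9.667,6), (12,7.077).

2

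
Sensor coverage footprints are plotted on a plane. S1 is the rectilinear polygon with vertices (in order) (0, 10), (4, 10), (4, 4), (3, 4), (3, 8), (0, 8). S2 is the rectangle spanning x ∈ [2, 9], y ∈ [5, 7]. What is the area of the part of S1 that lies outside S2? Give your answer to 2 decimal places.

10.00

|S1| = 12, |S1∩S2| = 2.
|S1 ∖ S2| = |S1| − |S1∩S2| = 12 − 2 = 10.00.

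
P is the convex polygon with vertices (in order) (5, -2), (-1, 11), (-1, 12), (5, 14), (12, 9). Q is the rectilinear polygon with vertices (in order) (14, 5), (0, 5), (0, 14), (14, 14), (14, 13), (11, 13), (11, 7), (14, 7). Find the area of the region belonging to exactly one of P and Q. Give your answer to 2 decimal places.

|P| = 107, |Q| = 108, |P∩Q| = 76.7085.
|P △ Q| = |P| + |Q| − 2·|P∩Q| = 107 + 108 − 153.4171 = 61.58.

61.58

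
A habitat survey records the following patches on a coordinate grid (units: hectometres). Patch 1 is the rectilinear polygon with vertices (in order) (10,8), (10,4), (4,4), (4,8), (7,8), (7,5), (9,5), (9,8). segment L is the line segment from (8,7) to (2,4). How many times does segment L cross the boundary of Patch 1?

2

The segment meets the boundary at (4,5), (7,6.5).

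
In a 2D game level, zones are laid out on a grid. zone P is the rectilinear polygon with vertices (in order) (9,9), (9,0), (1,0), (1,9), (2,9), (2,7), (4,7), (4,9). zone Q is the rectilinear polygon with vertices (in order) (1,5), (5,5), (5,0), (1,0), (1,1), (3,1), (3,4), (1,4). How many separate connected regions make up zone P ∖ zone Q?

zone P ∖ zone Q splits into 2 disjoint pieces (area 48, area 6).

2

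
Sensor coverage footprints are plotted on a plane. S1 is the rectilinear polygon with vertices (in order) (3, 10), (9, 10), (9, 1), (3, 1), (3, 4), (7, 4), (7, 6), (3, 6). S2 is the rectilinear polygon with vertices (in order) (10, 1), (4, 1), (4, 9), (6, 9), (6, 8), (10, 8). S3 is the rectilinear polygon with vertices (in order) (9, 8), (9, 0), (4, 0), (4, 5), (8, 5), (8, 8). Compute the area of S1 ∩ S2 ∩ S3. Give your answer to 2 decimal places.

The intersection is the polygon with vertices (4,1), (4,4), (7,4), (7,5), (8,5), (8,8), (9,8), (9,1).
By the shoelace formula its area is 20.00.

20.00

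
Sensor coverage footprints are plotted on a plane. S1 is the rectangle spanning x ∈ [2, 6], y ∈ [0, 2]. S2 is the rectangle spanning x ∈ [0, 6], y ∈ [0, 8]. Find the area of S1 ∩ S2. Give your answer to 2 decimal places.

8.00

|S1∩S2|: x∈[2,6], y∈[0,2] → 4·2 = 8.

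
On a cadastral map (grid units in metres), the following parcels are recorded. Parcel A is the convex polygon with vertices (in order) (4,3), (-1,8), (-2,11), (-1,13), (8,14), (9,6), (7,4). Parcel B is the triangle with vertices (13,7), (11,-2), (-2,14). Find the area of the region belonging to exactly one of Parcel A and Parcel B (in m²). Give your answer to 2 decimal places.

84.35

|Parcel A| = 86, |Parcel B| = 74.5, |Parcel A∩Parcel B| = 38.0767.
|Parcel A △ Parcel B| = |Parcel A| + |Parcel B| − 2·|Parcel A∩Parcel B| = 86 + 74.5 − 76.1534 = 84.35.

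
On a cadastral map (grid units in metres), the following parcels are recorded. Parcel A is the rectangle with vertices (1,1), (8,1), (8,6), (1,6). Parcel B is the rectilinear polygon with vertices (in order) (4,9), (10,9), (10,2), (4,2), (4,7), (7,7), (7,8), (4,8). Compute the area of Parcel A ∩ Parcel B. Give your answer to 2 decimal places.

The intersection is the polygon with vertices (8,6), (8,2), (4,2), (4,6).
By the shoelace formula its area is 16.00.

16.00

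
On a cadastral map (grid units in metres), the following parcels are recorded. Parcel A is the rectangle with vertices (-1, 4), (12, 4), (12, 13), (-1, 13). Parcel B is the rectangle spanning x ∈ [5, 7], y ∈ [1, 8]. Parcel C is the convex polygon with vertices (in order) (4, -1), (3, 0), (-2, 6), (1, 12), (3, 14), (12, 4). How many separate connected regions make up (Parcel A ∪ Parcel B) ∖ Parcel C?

3

(Parcel A ∪ Parcel B) ∖ Parcel C splits into 3 disjoint pieces (area 0.2667, area 6.5, area 36.45).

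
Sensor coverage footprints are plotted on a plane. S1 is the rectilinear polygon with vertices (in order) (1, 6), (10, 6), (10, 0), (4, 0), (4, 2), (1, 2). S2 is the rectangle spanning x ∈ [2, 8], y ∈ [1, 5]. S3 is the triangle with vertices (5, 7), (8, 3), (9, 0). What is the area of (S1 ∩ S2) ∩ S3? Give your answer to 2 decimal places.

The region (S1 ∩ S2) ∩ S3 is the polygon with vertices (6.5,5), (8,3), (8,1.75), (6.143,5).
By the shoelace formula its area is 1.52.

1.52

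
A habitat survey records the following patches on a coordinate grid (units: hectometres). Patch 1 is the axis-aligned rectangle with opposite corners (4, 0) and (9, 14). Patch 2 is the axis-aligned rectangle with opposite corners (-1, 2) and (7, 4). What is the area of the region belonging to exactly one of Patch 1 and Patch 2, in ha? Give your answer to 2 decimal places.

74.00

|Patch 1∩Patch 2|: x∈[4,7], y∈[2,4] → 3·2 = 6.
|Patch 1 △ Patch 2| = |Patch 1| + |Patch 2| − 2·|Patch 1∩Patch 2| = 70 + 16 − 12 = 74.00.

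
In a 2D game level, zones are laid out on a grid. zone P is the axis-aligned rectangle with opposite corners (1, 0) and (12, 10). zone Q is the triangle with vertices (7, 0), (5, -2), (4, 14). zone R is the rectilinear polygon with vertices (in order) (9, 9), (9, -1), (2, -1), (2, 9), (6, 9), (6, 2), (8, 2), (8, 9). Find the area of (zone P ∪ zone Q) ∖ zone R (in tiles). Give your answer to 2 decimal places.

62.75

|zone P ∪ zone Q| = 113.3393.
|(zone P ∪ zone Q) ∩ zone R| = 50.5938.
|(zone P ∪ zone Q) ∖ zone R| = 113.3393 − 50.5938 = 62.75.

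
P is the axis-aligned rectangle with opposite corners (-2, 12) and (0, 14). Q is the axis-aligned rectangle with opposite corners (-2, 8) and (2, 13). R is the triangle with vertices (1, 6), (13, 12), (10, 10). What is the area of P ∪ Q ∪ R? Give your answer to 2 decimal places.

25.00

By inclusion–exclusion:
Individual areas: |P| = 4, |Q| = 20, |R| = 3.
|P∩Q|: x∈[-2,0], y∈[12,13] → 2·1 = 2.
|P∩R| = 0.
|Q∩R| = 0.
|P∩Q∩R| = 0.
|P ∪ Q ∪ R| = 27 − 2 + 0 = 25.00.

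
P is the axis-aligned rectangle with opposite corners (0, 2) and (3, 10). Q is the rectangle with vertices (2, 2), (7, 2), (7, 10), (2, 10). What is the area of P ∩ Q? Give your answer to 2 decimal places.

8.00

|P∩Q|: x∈[2,3], y∈[2,10] → 1·8 = 8.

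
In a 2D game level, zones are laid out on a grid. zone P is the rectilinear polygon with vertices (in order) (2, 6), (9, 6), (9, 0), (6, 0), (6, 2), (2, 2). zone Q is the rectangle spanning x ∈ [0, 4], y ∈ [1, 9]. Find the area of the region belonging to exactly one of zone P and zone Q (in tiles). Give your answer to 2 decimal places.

|zone P| = 34, |zone Q| = 32, |zone P∩zone Q| = 8.
|zone P △ zone Q| = |zone P| + |zone Q| − 2·|zone P∩zone Q| = 34 + 32 − 16 = 50.00.

50.00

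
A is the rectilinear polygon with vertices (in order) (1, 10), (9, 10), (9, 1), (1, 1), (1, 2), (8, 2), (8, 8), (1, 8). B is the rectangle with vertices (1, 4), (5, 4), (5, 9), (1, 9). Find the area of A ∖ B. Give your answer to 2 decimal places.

|A| = 30, |A∩B| = 4.
|A ∖ B| = |A| − |A∩B| = 30 − 4 = 26.00.

26.00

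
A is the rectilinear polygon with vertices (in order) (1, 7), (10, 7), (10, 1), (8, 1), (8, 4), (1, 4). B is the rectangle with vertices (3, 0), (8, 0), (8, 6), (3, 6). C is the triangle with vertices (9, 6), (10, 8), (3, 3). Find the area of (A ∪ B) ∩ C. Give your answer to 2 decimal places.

The region (A ∪ B) ∩ C is the polygon with vertices (9.5,7), (9,6), (3,3), (8.6,7).
By the shoelace formula its area is 4.05.

4.05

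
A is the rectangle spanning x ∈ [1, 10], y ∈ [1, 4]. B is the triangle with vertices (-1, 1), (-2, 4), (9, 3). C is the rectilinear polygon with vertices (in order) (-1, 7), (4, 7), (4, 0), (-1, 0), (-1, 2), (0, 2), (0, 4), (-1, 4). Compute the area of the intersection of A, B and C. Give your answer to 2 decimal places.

5.67

The intersection is the polygon with vertices (4,3.454), (4,2), (1,1.4), (1,3.727).
By the shoelace formula its area is 5.67.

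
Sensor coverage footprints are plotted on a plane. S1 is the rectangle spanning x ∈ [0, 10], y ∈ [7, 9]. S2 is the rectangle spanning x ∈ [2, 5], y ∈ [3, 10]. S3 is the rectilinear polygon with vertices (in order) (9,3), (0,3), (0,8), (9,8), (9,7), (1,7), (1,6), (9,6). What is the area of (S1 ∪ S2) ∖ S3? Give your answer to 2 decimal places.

17.00

|S1 ∪ S2| = 35.
|(S1 ∪ S2) ∩ S3| = 18.
|(S1 ∪ S2) ∖ S3| = 35 − 18 = 17.00.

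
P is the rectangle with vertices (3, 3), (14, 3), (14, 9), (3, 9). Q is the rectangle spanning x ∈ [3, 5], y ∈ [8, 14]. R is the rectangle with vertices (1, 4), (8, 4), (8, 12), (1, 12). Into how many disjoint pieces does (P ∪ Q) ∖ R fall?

2

(P ∪ Q) ∖ R splits into 2 disjoint pieces (area 41, area 4).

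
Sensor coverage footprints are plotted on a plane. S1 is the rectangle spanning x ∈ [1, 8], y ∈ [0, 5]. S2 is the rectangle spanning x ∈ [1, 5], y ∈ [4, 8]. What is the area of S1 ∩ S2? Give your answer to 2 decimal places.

4.00

|S1∩S2|: x∈[1,5], y∈[4,5] → 4·1 = 4.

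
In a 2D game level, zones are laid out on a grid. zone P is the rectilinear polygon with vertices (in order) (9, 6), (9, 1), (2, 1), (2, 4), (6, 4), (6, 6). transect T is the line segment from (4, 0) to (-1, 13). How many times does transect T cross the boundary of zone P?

The segment meets the boundary at (2.462,4), (3.615,1).

2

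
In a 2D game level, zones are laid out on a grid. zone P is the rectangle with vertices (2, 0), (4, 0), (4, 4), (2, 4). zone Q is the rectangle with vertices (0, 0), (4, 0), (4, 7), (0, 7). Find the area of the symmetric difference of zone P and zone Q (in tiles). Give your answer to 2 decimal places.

|zone P∩zone Q|: x∈[2,4], y∈[0,4] → 2·4 = 8.
|zone P △ zone Q| = |zone P| + |zone Q| − 2·|zone P∩zone Q| = 8 + 28 − 16 = 20.00.

20.00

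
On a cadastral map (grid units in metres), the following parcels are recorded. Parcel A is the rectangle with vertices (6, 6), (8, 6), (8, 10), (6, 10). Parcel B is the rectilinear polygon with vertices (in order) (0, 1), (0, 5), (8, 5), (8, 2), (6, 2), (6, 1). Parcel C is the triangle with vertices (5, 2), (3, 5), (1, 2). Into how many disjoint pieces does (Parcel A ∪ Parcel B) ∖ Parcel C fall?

(Parcel A ∪ Parcel B) ∖ Parcel C splits into 2 disjoint pieces (area 8, area 24).

2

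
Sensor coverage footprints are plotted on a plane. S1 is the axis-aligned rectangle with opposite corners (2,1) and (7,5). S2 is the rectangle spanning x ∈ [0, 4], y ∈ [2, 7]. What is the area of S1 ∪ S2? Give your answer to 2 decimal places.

34.00

By inclusion–exclusion:
Individual areas: |S1| = 20, |S2| = 20.
|S1∩S2|: x∈[2,4], y∈[2,5] → 2·3 = 6.
|S1 ∪ S2| = 40 − 6 = 34.00.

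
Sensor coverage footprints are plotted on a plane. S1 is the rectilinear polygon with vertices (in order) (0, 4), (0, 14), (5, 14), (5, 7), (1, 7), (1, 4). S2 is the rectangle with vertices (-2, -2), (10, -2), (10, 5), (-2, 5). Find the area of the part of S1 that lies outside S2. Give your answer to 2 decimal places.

|S1| = 38, |S1∩S2| = 1.
|S1 ∖ S2| = |S1| − |S1∩S2| = 38 − 1 = 37.00.

37.00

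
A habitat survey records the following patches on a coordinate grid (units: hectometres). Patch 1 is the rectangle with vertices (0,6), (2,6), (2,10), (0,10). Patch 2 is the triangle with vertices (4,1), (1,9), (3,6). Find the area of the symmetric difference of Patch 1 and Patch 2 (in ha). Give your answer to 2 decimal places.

10.33

|Patch 1| = 8, |Patch 2| = 3.5, |Patch 1∩Patch 2| = 0.5833.
|Patch 1 △ Patch 2| = |Patch 1| + |Patch 2| − 2·|Patch 1∩Patch 2| = 8 + 3.5 − 1.1667 = 10.33.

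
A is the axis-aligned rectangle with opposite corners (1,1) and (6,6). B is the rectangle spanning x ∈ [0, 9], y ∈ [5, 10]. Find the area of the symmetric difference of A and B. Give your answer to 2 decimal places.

|A∩B|: x∈[1,6], y∈[5,6] → 5·1 = 5.
|A △ B| = |A| + |B| − 2·|A∩B| = 25 + 45 − 10 = 60.00.

60.00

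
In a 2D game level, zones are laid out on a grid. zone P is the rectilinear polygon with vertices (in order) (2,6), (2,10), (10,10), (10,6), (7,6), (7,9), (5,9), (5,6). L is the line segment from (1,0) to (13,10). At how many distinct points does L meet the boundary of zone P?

The segment meets the boundary at (10,7.5), (8.2,6).

2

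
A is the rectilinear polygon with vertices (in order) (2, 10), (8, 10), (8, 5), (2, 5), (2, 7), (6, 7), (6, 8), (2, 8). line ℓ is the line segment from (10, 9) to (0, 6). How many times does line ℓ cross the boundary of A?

The segment meets the boundary at (2,6.6), (3.333,7), (6,7.8), (8,8.4).

4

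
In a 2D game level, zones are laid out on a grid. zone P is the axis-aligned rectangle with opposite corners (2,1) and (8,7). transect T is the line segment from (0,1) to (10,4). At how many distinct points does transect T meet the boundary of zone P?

2

The segment meets the boundary at (8,3.4), (2,1.6).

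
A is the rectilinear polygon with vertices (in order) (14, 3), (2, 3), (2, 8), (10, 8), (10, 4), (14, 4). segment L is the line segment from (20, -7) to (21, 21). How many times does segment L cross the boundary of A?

0

The segment lies entirely outside A and never meets its boundary.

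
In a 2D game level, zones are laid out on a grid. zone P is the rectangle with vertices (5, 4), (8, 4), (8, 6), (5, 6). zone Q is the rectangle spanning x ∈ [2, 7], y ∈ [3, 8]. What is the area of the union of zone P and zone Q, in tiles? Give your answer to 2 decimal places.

By inclusion–exclusion:
Individual areas: |zone P| = 6, |zone Q| = 25.
|zone P∩zone Q|: x∈[5,7], y∈[4,6] → 2·2 = 4.
|zone P ∪ zone Q| = 31 − 4 = 27.00.

27.00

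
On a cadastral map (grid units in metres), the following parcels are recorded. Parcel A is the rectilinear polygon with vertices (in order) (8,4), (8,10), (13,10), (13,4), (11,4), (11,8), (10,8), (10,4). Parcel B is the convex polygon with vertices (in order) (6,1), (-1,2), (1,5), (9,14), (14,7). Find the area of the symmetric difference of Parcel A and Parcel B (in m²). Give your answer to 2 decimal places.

74.83

|Parcel A| = 26, |Parcel B| = 93, |Parcel A∩Parcel B| = 22.0857.
|Parcel A △ Parcel B| = |Parcel A| + |Parcel B| − 2·|Parcel A∩Parcel B| = 26 + 93 − 44.1714 = 74.83.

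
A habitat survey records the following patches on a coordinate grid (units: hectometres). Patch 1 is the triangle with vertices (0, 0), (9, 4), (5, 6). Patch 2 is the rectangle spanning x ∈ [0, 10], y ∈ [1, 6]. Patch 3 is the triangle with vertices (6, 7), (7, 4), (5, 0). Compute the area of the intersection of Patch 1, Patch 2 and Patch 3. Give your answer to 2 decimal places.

The intersection is the polygon with vertices (5.339,2.373), (5.8,5.6), (6.6,5.2), (7,4), (6.429,2.857).
By the shoelace formula its area is 3.19.

3.19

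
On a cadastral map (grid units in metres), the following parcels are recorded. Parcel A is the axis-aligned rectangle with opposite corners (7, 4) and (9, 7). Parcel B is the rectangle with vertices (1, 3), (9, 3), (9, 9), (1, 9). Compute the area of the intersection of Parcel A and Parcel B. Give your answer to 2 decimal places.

|Parcel A∩Parcel B|: x∈[7,9], y∈[4,7] → 2·3 = 6.

6.00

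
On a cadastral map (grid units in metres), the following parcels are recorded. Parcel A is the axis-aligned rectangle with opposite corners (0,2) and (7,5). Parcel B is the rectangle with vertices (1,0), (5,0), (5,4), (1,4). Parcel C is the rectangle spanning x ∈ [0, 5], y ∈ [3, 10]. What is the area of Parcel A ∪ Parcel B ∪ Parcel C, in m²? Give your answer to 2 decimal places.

By inclusion–exclusion:
Individual areas: |Parcel A| = 21, |Parcel B| = 16, |Parcel C| = 35.
|Parcel A∩Parcel B|: x∈[1,5], y∈[2,4] → 4·2 = 8.
|Parcel A∩Parcel C|: x∈[0,5], y∈[3,5] → 5·2 = 10.
|Parcel B∩Parcel C|: x∈[1,5], y∈[3,4] → 4·1 = 4.
|Parcel A∩Parcel B∩Parcel C| = 4.
|Parcel A ∪ Parcel B ∪ Parcel C| = 72 − 22 + 4 = 54.00.

54.00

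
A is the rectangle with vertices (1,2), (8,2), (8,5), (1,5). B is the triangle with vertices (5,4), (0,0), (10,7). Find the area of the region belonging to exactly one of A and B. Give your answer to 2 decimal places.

20.17

|A| = 21, |B| = 2.5, |A∩B| = 1.6667.
|A △ B| = |A| + |B| − 2·|A∩B| = 21 + 2.5 − 3.3333 = 20.17.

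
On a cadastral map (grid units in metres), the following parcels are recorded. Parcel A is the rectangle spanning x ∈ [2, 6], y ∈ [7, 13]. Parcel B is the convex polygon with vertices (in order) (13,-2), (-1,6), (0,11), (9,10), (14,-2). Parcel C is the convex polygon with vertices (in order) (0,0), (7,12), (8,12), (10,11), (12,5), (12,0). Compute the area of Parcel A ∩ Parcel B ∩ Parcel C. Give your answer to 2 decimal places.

3.15

The intersection is the polygon with vertices (4.083,7), (6,10.286), (6,7).
By the shoelace formula its area is 3.15.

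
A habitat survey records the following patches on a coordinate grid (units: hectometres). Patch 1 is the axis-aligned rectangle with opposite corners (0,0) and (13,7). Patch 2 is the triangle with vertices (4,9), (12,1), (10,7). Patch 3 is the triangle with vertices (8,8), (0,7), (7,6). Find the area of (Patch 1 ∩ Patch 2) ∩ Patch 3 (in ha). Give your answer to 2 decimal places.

The region (Patch 1 ∩ Patch 2) ∩ Patch 3 is the polygon with vertices (6,7), (7.5,7), (7,6).
By the shoelace formula its area is 0.75.

0.75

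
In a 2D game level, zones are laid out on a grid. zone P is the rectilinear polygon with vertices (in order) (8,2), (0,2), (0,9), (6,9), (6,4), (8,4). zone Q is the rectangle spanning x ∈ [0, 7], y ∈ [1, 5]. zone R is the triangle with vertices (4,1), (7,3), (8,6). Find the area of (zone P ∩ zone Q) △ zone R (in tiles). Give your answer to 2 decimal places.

19.40

|zone P ∩ zone Q| = 20.
|(zone P ∩ zone Q) ∩ zone R| = 2.05.
|(zone P ∩ zone Q) △ zone R| = 20 + 3.5 − 4.1 = 19.40.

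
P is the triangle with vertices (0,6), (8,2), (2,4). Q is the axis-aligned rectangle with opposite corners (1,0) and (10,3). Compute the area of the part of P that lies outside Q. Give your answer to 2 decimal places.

3.50

|P| = 4, |P∩Q| = 0.5.
|P ∖ Q| = |P| − |P∩Q| = 4 − 0.5 = 3.50.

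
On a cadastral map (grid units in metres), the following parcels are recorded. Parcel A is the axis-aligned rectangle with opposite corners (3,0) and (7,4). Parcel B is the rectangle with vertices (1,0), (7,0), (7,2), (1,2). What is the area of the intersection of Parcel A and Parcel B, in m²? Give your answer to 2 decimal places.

8.00

|Parcel A∩Parcel B|: x∈[3,7], y∈[0,2] → 4·2 = 8.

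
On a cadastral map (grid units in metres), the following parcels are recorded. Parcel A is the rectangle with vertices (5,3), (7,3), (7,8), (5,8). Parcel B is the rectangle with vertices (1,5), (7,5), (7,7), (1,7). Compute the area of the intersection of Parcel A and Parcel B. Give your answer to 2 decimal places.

4.00

|Parcel A∩Parcel B|: x∈[5,7], y∈[5,7] → 2·2 = 4.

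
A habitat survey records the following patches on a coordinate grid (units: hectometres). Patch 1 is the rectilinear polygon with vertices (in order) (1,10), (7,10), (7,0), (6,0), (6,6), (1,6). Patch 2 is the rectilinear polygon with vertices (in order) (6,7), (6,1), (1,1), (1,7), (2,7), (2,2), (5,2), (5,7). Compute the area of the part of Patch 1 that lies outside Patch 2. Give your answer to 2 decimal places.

28.00

|Patch 1| = 30, |Patch 1∩Patch 2| = 2.
|Patch 1 ∖ Patch 2| = |Patch 1| − |Patch 1∩Patch 2| = 30 − 2 = 28.00.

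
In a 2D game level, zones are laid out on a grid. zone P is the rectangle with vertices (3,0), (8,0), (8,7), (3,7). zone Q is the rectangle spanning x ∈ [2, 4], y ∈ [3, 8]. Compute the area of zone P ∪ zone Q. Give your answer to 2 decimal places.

41.00

By inclusion–exclusion:
Individual areas: |zone P| = 35, |zone Q| = 10.
|zone P∩zone Q|: x∈[3,4], y∈[3,7] → 1·4 = 4.
|zone P ∪ zone Q| = 45 − 4 = 41.00.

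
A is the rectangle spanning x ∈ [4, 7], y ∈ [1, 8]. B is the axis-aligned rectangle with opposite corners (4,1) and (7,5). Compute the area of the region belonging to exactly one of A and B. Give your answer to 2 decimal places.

9.00

|A∩B|: x∈[4,7], y∈[1,5] → 3·4 = 12.
|A △ B| = |A| + |B| − 2·|A∩B| = 21 + 12 − 24 = 9.00.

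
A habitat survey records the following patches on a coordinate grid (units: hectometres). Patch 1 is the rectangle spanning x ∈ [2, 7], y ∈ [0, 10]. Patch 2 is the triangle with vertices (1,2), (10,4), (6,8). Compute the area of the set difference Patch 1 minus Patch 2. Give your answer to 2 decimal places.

33.99

|Patch 1| = 50, |Patch 1∩Patch 2| = 16.0111.
|Patch 1 ∖ Patch 2| = |Patch 1| − |Patch 1∩Patch 2| = 50 − 16.0111 = 33.99.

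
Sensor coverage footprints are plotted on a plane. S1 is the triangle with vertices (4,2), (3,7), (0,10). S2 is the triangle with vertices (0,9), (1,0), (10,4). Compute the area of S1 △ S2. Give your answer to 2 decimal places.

|S1| = 6, |S2| = 42.5, |S1∩S2| = 5.3333.
|S1 △ S2| = |S1| + |S2| − 2·|S1∩S2| = 6 + 42.5 − 10.6667 = 37.83.

37.83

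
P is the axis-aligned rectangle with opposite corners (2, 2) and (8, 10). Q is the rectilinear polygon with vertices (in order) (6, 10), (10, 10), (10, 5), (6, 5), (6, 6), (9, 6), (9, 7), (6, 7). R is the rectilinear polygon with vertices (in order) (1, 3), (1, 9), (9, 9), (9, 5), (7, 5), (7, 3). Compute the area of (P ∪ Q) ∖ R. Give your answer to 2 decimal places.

|P ∪ Q| = 57.
|(P ∪ Q) ∩ R| = 37.
|(P ∪ Q) ∖ R| = 57 − 37 = 20.00.

20.00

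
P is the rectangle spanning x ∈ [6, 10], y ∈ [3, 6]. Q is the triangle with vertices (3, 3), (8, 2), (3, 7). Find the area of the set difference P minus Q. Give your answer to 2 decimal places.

11.50

|P| = 12, |P∩Q| = 0.5.
|P ∖ Q| = |P| − |P∩Q| = 12 − 0.5 = 11.50.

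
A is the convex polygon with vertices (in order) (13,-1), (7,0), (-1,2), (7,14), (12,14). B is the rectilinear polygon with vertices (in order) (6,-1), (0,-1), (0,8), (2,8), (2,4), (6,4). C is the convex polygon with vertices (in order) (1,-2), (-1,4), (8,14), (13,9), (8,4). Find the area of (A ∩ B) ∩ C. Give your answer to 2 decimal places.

The region (A ∩ B) ∩ C is the polygon with vertices (0,3.5), (2,6.5), (2,4), (6,4), (6,2.286), (4.161,0.71), (0,1.75).
By the shoelace formula its area is 18.13.

18.13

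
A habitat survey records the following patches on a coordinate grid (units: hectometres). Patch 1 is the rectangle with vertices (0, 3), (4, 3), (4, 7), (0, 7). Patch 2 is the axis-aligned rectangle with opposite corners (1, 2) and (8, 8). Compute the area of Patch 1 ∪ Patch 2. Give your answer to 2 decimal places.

By inclusion–exclusion:
Individual areas: |Patch 1| = 16, |Patch 2| = 42.
|Patch 1∩Patch 2|: x∈[1,4], y∈[3,7] → 3·4 = 12.
|Patch 1 ∪ Patch 2| = 58 − 12 = 46.00.

46.00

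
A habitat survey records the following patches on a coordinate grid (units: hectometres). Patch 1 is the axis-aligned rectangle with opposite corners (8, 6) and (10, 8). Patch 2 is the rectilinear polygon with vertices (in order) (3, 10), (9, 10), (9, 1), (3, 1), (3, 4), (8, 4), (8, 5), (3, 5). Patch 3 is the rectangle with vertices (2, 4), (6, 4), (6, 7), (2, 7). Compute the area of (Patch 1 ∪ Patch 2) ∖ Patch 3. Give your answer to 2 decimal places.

45.00

|Patch 1 ∪ Patch 2| = 51.
|(Patch 1 ∪ Patch 2) ∩ Patch 3| = 6.
|(Patch 1 ∪ Patch 2) ∖ Patch 3| = 51 − 6 = 45.00.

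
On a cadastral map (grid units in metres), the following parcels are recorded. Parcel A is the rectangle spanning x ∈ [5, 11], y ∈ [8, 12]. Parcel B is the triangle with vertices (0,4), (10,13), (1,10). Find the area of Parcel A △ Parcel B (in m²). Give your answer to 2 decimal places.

37.22

|Parcel A| = 24, |Parcel B| = 25.5, |Parcel A∩Parcel B| = 6.1389.
|Parcel A △ Parcel B| = |Parcel A| + |Parcel B| − 2·|Parcel A∩Parcel B| = 24 + 25.5 − 12.2778 = 37.22.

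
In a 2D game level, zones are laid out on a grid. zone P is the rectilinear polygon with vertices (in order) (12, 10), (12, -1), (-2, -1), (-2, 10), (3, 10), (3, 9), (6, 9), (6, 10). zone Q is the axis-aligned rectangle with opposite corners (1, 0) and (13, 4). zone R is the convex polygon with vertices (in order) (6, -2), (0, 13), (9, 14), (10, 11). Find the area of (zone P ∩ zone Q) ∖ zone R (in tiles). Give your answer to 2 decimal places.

32.68

|zone P ∩ zone Q| = 44.
|(zone P ∩ zone Q) ∩ zone R| = 11.3231.
|(zone P ∩ zone Q) ∖ zone R| = 44 − 11.3231 = 32.68.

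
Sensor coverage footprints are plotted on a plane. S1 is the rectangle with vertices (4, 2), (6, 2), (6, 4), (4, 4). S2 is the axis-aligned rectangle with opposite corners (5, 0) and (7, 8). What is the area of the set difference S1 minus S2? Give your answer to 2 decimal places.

2.00

|S1∩S2|: x∈[5,6], y∈[2,4] → 1·2 = 2.
|S1| = 4.
|S1 ∖ S2| = |S1| − |S1∩S2| = 4 − 2 = 2.00.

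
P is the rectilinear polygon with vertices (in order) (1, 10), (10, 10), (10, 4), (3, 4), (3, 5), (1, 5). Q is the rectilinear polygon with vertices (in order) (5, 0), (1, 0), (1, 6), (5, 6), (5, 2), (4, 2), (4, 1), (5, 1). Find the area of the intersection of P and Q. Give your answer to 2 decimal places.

The intersection is the polygon with vertices (3,4), (3,5), (1,5), (1,6), (5,6), (5,4).
By the shoelace formula its area is 6.00.

6.00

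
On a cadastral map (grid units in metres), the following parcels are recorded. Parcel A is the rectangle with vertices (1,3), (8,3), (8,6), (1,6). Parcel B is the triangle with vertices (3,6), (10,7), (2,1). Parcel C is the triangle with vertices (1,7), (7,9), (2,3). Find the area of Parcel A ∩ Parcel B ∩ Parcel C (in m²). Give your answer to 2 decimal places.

1.78

The intersection is the polygon with vertices (3,6), (4.5,6), (2.526,3.632).
By the shoelace formula its area is 1.78.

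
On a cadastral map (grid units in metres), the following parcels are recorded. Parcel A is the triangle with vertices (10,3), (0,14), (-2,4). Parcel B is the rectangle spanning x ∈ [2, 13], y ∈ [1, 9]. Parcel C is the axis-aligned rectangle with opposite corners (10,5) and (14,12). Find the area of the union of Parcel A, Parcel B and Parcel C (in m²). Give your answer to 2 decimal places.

By inclusion–exclusion:
Individual areas: |Parcel A| = 61, |Parcel B| = 88, |Parcel C| = 28.
|Parcel A∩Parcel B| = 28.9697.
|Parcel A∩Parcel C| = 0.
|Parcel B∩Parcel C|: x∈[10,13], y∈[5,9] → 3·4 = 12.
|Parcel A∩Parcel B∩Parcel C| = 0.
|Parcel A ∪ Parcel B ∪ Parcel C| = 177 − 40.9697 + 0 = 136.03.

136.03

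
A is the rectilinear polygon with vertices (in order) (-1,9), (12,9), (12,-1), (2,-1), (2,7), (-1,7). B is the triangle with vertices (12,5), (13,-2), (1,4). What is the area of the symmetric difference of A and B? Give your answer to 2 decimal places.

74.59

|A| = 106, |B| = 39, |A∩B| = 35.2045.
|A △ B| = |A| + |B| − 2·|A∩B| = 106 + 39 − 70.4091 = 74.59.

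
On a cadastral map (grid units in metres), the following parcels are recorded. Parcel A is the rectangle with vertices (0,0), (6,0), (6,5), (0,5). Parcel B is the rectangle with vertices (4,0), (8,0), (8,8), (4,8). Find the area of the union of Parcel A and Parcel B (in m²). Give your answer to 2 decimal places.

By inclusion–exclusion:
Individual areas: |Parcel A| = 30, |Parcel B| = 32.
|Parcel A∩Parcel B|: x∈[4,6], y∈[0,5] → 2·5 = 10.
|Parcel A ∪ Parcel B| = 62 − 10 = 52.00.

52.00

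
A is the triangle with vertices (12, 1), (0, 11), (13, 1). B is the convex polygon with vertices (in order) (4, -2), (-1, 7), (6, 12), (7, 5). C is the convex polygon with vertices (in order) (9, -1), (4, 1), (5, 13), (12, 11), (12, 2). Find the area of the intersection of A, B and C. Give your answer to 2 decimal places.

The intersection is the polygon with vertices (6.901,5.691), (6.973,5.189), (4.519,7.234), (4.542,7.506).
By the shoelace formula its area is 0.88.

0.88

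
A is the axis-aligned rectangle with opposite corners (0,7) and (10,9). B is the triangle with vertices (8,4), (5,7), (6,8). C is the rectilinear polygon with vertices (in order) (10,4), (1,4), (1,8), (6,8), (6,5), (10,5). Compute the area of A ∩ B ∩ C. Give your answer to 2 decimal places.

The intersection is the polygon with vertices (6,8), (6,7), (5,7).
By the shoelace formula its area is 0.50.

0.50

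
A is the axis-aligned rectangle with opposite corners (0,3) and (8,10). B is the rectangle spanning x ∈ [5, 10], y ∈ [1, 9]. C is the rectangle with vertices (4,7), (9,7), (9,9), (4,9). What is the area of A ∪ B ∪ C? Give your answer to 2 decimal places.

By inclusion–exclusion:
Individual areas: |A| = 56, |B| = 40, |C| = 10.
|A∩B|: x∈[5,8], y∈[3,9] → 3·6 = 18.
|A∩C|: x∈[4,8], y∈[7,9] → 4·2 = 8.
|B∩C|: x∈[5,9], y∈[7,9] → 4·2 = 8.
|A∩B∩C| = 6.
|A ∪ B ∪ C| = 106 − 34 + 6 = 78.00.

78.00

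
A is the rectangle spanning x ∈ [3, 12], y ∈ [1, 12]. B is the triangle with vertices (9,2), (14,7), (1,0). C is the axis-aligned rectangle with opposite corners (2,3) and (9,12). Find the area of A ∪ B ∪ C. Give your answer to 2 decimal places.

By inclusion–exclusion:
Individual areas: |A| = 99, |B| = 15, |C| = 63.
|A∩B| = 13.
|A∩C|: x∈[3,9], y∈[3,12] → 6·9 = 54.
|B∩C| = 1.5879.
|A∩B∩C| = 1.5879.
|A ∪ B ∪ C| = 177 − 68.5879 + 1.5879 = 110.00.

110.00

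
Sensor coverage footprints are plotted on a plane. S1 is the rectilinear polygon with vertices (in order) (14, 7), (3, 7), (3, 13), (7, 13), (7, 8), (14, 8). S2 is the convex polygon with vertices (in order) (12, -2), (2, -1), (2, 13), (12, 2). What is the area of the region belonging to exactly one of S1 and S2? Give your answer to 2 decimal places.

|S1| = 31, |S2| = 90, |S1∩S2| = 10.9136.
|S1 △ S2| = |S1| + |S2| − 2·|S1∩S2| = 31 + 90 − 21.8273 = 99.17.

99.17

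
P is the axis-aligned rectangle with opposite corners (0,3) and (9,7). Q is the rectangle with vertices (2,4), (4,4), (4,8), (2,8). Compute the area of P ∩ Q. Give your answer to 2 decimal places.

|P∩Q|: x∈[2,4], y∈[4,7] → 2·3 = 6.

6.00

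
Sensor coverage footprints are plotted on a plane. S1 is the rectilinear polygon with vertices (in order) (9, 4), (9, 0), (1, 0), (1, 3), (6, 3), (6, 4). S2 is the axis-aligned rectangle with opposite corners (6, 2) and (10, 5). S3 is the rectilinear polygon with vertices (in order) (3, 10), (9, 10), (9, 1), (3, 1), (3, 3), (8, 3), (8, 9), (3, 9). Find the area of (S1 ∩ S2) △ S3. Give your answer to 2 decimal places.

|S1 ∩ S2| = 6.
|(S1 ∩ S2) ∩ S3| = 4.
|(S1 ∩ S2) △ S3| = 6 + 24 − 8 = 22.00.

22.00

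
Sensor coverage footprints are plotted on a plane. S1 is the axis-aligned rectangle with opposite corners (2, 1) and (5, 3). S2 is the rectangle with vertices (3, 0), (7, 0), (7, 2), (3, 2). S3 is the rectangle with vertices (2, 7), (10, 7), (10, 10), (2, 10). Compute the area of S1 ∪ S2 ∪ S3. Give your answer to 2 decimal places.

36.00

By inclusion–exclusion:
Individual areas: |S1| = 6, |S2| = 8, |S3| = 24.
|S1∩S2|: x∈[3,5], y∈[1,2] → 2·1 = 2.
|S1∩S3| = 0 (no overlap).
|S2∩S3| = 0 (no overlap).
|S1∩S2∩S3| = 0.
|S1 ∪ S2 ∪ S3| = 38 − 2 + 0 = 36.00.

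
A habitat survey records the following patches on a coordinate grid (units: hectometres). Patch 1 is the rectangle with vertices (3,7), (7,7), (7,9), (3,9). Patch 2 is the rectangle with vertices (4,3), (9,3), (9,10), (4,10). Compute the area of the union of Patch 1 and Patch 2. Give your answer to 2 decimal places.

By inclusion–exclusion:
Individual areas: |Patch 1| = 8, |Patch 2| = 35.
|Patch 1∩Patch 2|: x∈[4,7], y∈[7,9] → 3·2 = 6.
|Patch 1 ∪ Patch 2| = 43 − 6 = 37.00.

37.00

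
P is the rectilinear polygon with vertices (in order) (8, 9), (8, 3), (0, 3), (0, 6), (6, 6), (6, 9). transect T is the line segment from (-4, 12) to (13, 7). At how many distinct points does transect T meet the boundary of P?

The segment meets the boundary at (6.2,9), (8,8.471).

2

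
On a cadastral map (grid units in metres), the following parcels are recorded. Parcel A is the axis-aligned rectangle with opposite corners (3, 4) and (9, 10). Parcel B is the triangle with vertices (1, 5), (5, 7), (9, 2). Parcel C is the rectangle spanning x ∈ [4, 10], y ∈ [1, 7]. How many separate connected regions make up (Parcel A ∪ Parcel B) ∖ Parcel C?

1

(Parcel A ∪ Parcel B) ∖ Parcel C is a single connected region.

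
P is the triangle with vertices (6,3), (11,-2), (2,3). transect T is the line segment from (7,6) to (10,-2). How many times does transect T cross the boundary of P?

2

The segment meets the boundary at (9.737,-1.298), (9.4,-0.4).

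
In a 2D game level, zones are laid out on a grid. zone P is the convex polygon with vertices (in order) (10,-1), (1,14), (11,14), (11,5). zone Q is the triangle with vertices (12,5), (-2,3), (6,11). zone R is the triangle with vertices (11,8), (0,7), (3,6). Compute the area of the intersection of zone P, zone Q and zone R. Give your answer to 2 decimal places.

2.45

The intersection is the polygon with vertices (9.4,7.6), (5.435,6.609), (4.931,7.448), (9.167,7.833).
By the shoelace formula its area is 2.45.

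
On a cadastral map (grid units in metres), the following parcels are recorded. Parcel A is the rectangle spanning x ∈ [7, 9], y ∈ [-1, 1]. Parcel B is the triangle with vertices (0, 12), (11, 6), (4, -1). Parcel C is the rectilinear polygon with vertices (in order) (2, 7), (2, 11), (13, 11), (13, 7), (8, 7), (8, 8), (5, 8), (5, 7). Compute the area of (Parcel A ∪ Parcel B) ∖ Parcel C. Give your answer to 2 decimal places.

52.37

|Parcel A ∪ Parcel B| = 63.5.
|(Parcel A ∪ Parcel B) ∩ Parcel C| = 11.1288.
|(Parcel A ∪ Parcel B) ∖ Parcel C| = 63.5 − 11.1288 = 52.37.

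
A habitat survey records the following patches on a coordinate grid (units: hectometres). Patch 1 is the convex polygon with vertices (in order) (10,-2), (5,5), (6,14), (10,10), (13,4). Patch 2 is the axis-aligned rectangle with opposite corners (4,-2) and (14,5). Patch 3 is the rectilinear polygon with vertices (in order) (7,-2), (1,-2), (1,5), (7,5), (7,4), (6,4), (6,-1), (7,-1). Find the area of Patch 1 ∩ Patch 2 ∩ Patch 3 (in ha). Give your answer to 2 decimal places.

1.70

The intersection is the polygon with vertices (7,5), (7,4), (6,4), (6,3.6), (5,5).
By the shoelace formula its area is 1.70.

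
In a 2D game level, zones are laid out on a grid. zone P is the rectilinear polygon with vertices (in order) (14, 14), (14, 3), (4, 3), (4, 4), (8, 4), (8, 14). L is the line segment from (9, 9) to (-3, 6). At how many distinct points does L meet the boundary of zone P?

The segment meets the boundary at (8,8.75).

1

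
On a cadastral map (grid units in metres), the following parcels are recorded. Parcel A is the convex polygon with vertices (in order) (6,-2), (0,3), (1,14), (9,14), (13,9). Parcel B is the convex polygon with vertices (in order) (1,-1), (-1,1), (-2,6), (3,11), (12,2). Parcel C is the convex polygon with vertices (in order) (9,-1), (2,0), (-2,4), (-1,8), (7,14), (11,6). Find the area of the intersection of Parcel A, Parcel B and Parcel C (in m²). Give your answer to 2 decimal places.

67.52

The intersection is the polygon with vertices (0.5,8.5), (3,11), (9.889,4.111), (7.82,0.86), (3.863,-0.219), (0,3).
By the shoelace formula its area is 67.52.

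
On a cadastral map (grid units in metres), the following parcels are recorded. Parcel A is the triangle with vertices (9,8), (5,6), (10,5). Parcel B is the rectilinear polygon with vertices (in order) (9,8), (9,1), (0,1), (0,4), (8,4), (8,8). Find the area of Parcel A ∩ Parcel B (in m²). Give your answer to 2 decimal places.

The intersection is the polygon with vertices (9,8), (9,5.2), (8,5.4), (8,7.5).
By the shoelace formula its area is 2.45.

2.45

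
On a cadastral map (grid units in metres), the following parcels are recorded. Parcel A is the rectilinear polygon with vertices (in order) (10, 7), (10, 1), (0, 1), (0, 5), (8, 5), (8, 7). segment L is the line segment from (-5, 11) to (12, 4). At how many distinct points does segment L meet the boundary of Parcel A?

The segment meets the boundary at (10,4.824), (8,5.647).

2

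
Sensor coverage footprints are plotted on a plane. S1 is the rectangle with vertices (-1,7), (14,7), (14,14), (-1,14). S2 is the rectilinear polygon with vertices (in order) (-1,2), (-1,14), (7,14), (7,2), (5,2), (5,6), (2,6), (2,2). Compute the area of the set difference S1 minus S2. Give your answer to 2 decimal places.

|S1| = 105, |S1∩S2| = 56.
|S1 ∖ S2| = |S1| − |S1∩S2| = 105 − 56 = 49.00.

49.00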